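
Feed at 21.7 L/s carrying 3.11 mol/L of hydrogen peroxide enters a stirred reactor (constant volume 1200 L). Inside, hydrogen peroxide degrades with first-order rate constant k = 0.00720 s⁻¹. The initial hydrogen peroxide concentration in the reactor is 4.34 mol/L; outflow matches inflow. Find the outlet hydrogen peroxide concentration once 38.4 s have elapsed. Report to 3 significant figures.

3.03 mol/L

Accumulation = in − out − consumed: V dC/dt = Q C_in − Q C − k V C.
This is linear with rate a = Q/V + k = 0.025283 s⁻¹.
C_ss = Q C_in/(Q + kV) = 2.2244 mol/L; C(t) = C_ss + (C₀ − C_ss) e^(−a t).
C(38.4) = 2.2244 + (2.1156)·e^(−0.025283·38.4) = 2.2244 + (2.1156)·0.37875 = 3.0257 mol/L.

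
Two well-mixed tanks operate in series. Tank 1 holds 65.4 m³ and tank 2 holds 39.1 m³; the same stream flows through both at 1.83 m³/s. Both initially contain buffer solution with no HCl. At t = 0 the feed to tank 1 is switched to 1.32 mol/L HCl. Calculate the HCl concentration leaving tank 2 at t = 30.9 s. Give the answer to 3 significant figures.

0.399 mol/L

Species balance on tank i: dCᵢ/dt = (Cᵢ₋₁ − Cᵢ)/τᵢ with τᵢ = Vᵢ/Q.
τ₁ = 65.4/1.83 = 35.738 s; τ₂ = 39.1/1.83 = 21.366 s.
Tank 1: C₁ = C_in(1 − e^(−t/τ₁)). Tank 2 (τ₁ ≠ τ₂): C₂ = C_in[1 − (τ₁ e^(−t/τ₁) − τ₂ e^(−t/τ₂))/(τ₁ − τ₂)].
At t = 30.9: e^(−t/τ₁) = 0.42121, e^(−t/τ₂) = 0.23546.
C₂ = 1.32·[1 − (35.738·0.42121 − 21.366·0.23546)/(14.372)] = 1.32·0.30265 = 0.39949 mol/L.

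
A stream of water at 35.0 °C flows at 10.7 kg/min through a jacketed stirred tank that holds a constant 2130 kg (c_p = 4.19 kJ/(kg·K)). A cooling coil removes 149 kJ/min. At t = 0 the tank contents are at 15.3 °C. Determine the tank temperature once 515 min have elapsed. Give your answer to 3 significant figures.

30.4 °C

Energy balance: M c_p dT/dt = ṁ c_p (T_in − T) − 149.
Rearrange: dT/dt = (T_ss − T)/τ with τ = M/ṁ = 199.07 min and T_ss = T_in − Q̇/(ṁ c_p) = 31.677 °C.
T approaches T_ss exponentially: T(t) = T_ss + (T₀ − T_ss) e^(−t/τ).
T(515) = 31.677 + (-16.377)·e^(−515/199.07) = 31.677 + (-16.377)·0.075239 = 30.444 °C.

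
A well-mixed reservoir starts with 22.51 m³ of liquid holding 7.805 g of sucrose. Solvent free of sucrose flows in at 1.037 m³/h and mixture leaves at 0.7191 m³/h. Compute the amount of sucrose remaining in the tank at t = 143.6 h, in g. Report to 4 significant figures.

0.6368 g

Let m(t) be the amount of sucrose. Volume: V(t) = V₀ + (Q_in − Q_out) t = 22.51 + 0.317900 t; V(143.6) = 68.1604 m³.
Solute balance: dm/dt = 0 − Q_out C = −Q_out m/V(t).
dm/m = −Q_out dt/(V₀ + 0.317900 t); integrating gives ln(m/m₀) = −(Q_out/(Q_in−Q_out)) ln(V/V₀).
m = m₀ (V₀/V)^(Q_out/(Q_in−Q_out)) = 7.805 × (22.51/68.1604)^(2.26203) = 0.636767 g.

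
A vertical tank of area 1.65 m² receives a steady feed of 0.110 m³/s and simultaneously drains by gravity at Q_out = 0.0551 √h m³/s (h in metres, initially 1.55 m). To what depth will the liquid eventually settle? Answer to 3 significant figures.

Accumulation of liquid (constant cross-section A): A dh/dt = Q_in − 0.0551 √h. At steady state dh/dt = 0:
Q_in = 0.0551 √h_ss ⇒ √h_ss = 0.110/0.0551 = 1.9964.
h_ss = 1.9964² = 3.9855 m. (Since h₀ = 1.55 m < h_ss, the level will rise toward this value.)

3.99 m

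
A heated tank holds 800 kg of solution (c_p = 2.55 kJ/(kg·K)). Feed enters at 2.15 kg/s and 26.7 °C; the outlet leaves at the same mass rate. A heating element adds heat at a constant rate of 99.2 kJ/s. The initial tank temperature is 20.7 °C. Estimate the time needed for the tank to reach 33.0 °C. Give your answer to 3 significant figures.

266 s

M c_p dT/dt = ṁ c_p (T_in − T) + Q̇.
τ = M/ṁ = 372.09 s; T_ss = T_in + Q̇/(ṁ c_p) = 44.794 °C.
T(t) = T_ss + (T₀ − T_ss) e^(−t/τ). Set T = 33.0:
e^(−t/τ) = (33.0 − 44.794)/(20.7 − 44.794) = 0.48950
t = −372.09 · ln(0.48950) = 265.81 s.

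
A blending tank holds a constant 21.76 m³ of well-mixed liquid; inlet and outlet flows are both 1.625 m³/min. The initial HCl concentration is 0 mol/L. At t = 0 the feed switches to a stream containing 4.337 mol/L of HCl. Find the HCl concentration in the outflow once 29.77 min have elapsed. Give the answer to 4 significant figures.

3.867 mol/L

Unsteady species balance (constant V, well mixed): V dC/dt = Q(C_in − C).
Time constant τ = V/Q = 21.76/1.625 = 13.3908 min.
Integrating: C(t) = C_in + (C₀ − C_in) e^(−t/τ).
C(29.77) = 4.337 + (0 − 4.337)·e^(−29.77/13.3908) = 4.337 + (-4.33700)·0.108265 = 3.86745 mol/L.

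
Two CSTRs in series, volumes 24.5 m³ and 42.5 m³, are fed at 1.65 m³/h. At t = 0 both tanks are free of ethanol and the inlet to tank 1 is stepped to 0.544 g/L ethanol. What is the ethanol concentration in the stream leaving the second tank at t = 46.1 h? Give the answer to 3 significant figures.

Time constants: τᵢ = Vᵢ/Q for each well-mixed tank.
τ₁ = 24.5/1.65 = 14.848 h; τ₂ = 42.5/1.65 = 25.758 h.
Tank 1: C₁ = C_in(1 − e^(−t/τ₁)). Tank 2 (τ₁ ≠ τ₂): C₂ = C_in[1 − (τ₁ e^(−t/τ₁) − τ₂ e^(−t/τ₂))/(τ₁ − τ₂)].
At t = 46.1: e^(−t/τ₁) = 0.044838, e^(−t/τ₂) = 0.16700.
C₂ = 0.544·[1 − (14.848·0.044838 − 25.758·0.16700)/(-10.909)] = 0.544·0.66673 = 0.36270 g/L.

0.363 g/L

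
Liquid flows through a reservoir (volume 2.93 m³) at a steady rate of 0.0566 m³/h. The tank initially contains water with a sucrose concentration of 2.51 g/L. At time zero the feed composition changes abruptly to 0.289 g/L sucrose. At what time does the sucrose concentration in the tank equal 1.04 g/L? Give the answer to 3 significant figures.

Species balance: V dC/dt = Q(C_in − C) ⇒ τ = V/Q = 51.767 h.
C(t) = C_in + (C₀ − C_in) e^(−t/τ). Set C = 1.04 and solve for t:
e^(−t/τ) = (C − C_in)/(C₀ − C_in) = (1.04 − 0.289)/(2.51 − 0.289) = 0.33814
t = −τ ln(…) = 51.767 × 1.0843 = 56.131 h.

56.1 h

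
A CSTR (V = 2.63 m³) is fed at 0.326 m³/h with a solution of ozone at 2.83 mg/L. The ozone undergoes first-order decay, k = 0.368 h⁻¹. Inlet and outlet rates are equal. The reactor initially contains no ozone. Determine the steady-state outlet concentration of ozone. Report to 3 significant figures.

0.713 mg/L

Species balance: V dC/dt = Q C_in − Q C − k V C.
Steady state (dC/dt = 0): C_ss = Q C_in/(Q + kV) = C_in/(1 + kV/Q).
C_ss = 0.326·2.83/(0.326 + 0.368·2.63) = 0.92258/1.2938 = 0.71306 mg/L.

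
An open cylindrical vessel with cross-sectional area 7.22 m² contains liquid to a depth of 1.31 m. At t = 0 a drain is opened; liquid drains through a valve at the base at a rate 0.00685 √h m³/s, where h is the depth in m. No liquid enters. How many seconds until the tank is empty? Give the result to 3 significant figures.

With no inflow, A dh/dt = −0.00685 √h.
This is separable: 2 d(√h)/dt = −0.00685/A, so √h = √h₀ − (0.00685/(2A)) t.
Set h = 0: 2√h₀ = (0.00685/A) t_empty ⇒ t_empty = 2A√h₀/0.00685.
t_empty = 2·7.22·√1.31/0.00685 = 14.440·1.1446/0.00685 = 2412.7 s.

2410 s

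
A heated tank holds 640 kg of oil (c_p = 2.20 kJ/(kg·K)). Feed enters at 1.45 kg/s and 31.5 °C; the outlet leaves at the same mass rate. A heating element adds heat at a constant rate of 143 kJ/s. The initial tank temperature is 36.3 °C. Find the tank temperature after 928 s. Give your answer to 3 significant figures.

71.4 °C

First-law balance (no shaft work): M c_p dT/dt = ṁ c_p (T_in − T) + 143.
τ = M/ṁ = 441.38 s; T_ss = T_in + Q̇/(ṁ c_p) = 31.5 + 143/(1.45·2.20) = 76.328 °C.
Solution: T(t) = T_ss + (T₀ − T_ss) e^(−t/τ).
T(928) = 76.328 + (-40.028)·e^(−928/441.38) = 76.328 + (-40.028)·0.12215 = 71.438 °C.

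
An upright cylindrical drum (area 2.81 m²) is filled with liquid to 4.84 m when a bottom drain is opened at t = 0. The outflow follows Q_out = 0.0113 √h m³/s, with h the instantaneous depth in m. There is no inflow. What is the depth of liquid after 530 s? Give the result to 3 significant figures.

With no inflow, A dh/dt = −0.0113 √h.
Separate and integrate: 2(√h − √h₀) = −(0.0113/A) t.
√h = √4.84 − 0.0113·530/(2·2.81) = 2.2000 − 1.0657 = 1.1343.
h = 1.1343² = 1.2867 m.

1.29 m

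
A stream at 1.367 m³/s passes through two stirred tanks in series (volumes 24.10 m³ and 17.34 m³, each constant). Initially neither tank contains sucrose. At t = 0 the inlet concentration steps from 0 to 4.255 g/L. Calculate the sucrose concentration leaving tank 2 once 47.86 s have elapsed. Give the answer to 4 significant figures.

3.501 g/L

Time constants: τᵢ = Vᵢ/Q for each well-mixed tank.
τ₁ = 24.10/1.367 = 17.6298 s; τ₂ = 17.34/1.367 = 12.6847 s.
Tank 1: C₁ = C_in(1 − e^(−t/τ₁)). Tank 2 (τ₁ ≠ τ₂): C₂ = C_in[1 − (τ₁ e^(−t/τ₁) − τ₂ e^(−t/τ₂))/(τ₁ − τ₂)].
At t = 47.86: e^(−t/τ₁) = 0.0662239, e^(−t/τ₂) = 0.0229820.
C₂ = 4.255·[1 − (17.6298·0.0662239 − 12.6847·0.0229820)/(4.94514)] = 4.255·0.822857 = 3.50126 g/L.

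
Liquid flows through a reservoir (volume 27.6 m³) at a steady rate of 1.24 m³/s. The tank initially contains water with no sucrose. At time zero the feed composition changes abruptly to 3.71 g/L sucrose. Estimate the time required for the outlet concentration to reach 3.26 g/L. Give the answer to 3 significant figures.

47.0 s

Mass balance on the solute (V constant): V dC/dt = Q(C_in − C), so τ = V/Q = 22.258 s.
C(t) = C_in + (C₀ − C_in) e^(−t/τ). Set C = 3.26 and solve for t:
e^(−t/τ) = (C − C_in)/(C₀ − C_in) = (3.26 − 3.71)/(0 − 3.71) = 0.12129
t = −τ ln(…) = 22.258 × 2.1095 = 46.954 s.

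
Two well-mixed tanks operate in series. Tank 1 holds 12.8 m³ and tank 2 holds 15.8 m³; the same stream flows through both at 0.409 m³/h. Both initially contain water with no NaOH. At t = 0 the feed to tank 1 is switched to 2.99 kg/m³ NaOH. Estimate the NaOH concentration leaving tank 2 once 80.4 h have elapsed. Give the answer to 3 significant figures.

2.00 kg/m³

Time constants: τᵢ = Vᵢ/Q for each well-mixed tank.
τ₁ = 12.8/0.409 = 31.296 h; τ₂ = 15.8/0.409 = 38.631 h.
Solving the cascade with C₁(0)=C₂(0)=0 gives C₂(t) = C_in[1 − (τ₁ e^(−t/τ₁) − τ₂ e^(−t/τ₂))/(τ₁ − τ₂)].
At t = 80.4: e^(−t/τ₁) = 0.076610, e^(−t/τ₂) = 0.12478.
C₂ = 2.99·[1 − (31.296·0.076610 − 38.631·0.12478)/(-7.3350)] = 2.99·0.66972 = 2.0025 kg/m³.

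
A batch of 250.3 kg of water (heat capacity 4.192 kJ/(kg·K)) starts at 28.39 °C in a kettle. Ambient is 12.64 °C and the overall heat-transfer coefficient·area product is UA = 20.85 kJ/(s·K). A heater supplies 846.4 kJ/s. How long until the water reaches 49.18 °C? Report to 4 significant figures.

91.23 s

Unsteady energy balance on the tank contents: M c_p dT/dt = −UA(T − T_amb) + Q̇.
τ = M c_p/UA = 50.3241 s; T_ss = T_amb + Q̇/UA = 12.64 + 846.4/20.85 = 53.2347 °C.
T(t) = T_ss + (T₀ − T_ss)e^(−t/τ); set T = 49.18:
t = −τ ln[(T − T_ss)/(T₀ − T_ss)] = −50.3241 · ln(0.163203) = 91.2257 s.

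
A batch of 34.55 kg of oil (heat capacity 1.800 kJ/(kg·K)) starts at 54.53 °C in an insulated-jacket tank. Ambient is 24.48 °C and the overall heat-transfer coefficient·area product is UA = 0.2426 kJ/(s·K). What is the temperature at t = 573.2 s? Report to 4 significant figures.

M c_p dT/dt = −UA(T − T_amb).
dT/dt = (T_ss − T)/τ with T_ss = T_amb = 24.4800 °C, τ = M c_p/UA = 34.55·1.800/0.2426 = 256.348 s.
T approaches T_ss exponentially: T(t) = T_ss + (T₀ − T_ss) e^(−t/τ).
T(573.2) = 24.4800 + (30.0500)·0.106883 = 27.6918 °C.

27.69 °C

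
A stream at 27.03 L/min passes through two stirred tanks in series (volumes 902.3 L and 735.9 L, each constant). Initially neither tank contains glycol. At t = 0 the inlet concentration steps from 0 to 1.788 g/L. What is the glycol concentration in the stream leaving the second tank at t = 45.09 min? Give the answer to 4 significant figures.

Time constants: τᵢ = Vᵢ/Q for each well-mixed tank.
τ₁ = 902.3/27.03 = 33.3814 min; τ₂ = 735.9/27.03 = 27.2253 min.
Tank 1: C₁ = C_in(1 − e^(−t/τ₁)). Tank 2 (τ₁ ≠ τ₂): C₂ = C_in[1 − (τ₁ e^(−t/τ₁) − τ₂ e^(−t/τ₂))/(τ₁ − τ₂)].
At t = 45.09: e^(−t/τ₁) = 0.259046, e^(−t/τ₂) = 0.190867.
C₂ = 1.788·[1 − (33.3814·0.259046 − 27.2253·0.190867)/(6.15612)] = 1.788·0.439435 = 0.785710 g/L.

0.7857 g/L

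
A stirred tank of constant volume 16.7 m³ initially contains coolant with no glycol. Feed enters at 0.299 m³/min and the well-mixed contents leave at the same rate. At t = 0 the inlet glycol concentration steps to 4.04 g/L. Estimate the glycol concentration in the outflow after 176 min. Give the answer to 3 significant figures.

Transient balance on the dissolved component: V dC/dt = Q(C_in − C).
Rewrite as dC/dt + C/τ = C_in/τ, τ = V/Q = 55.853 min.
Solution: C(t) = C_in + (C₀ − C_in) e^(−t/τ).
C(176) = 4.04 + (0 − 4.04)·e^(−176/55.853) = 4.04 + (-4.0400)·0.042803 = 3.8671 g/L.

3.87 g/L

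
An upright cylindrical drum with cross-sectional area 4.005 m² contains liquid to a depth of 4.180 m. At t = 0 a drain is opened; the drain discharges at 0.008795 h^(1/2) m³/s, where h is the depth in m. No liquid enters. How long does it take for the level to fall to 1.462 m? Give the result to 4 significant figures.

Accumulation of liquid (constant cross-section A): A dh/dt = −0.008795 √h.
This is separable: 2 d(√h)/dt = −0.008795/A, so √h = √h₀ − (0.008795/(2A)) t.
t = 2A(√h₀ − √h)/0.008795 = 2·4.005·(√4.180 − √1.462)/0.008795
  = 8.01000 × (2.04450 − 1.20913) / 0.008795 = 760.811 s.

760.8 s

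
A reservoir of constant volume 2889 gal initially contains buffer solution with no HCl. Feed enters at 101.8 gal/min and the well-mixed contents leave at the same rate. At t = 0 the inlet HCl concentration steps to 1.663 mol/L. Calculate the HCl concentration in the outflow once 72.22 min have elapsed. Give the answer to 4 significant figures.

1.532 mol/L

Mass balance on the solute (V constant): V dC/dt = Q(C_in − C).
Time constant τ = V/Q = 2889/101.8 = 28.3792 min.
Solution: C(t) = C_in + (C₀ − C_in) e^(−t/τ).
C(72.22) = 1.663 + (0 − 1.663)·e^(−72.22/28.3792) = 1.663 + (-1.66300)·0.0784869 = 1.53248 mol/L.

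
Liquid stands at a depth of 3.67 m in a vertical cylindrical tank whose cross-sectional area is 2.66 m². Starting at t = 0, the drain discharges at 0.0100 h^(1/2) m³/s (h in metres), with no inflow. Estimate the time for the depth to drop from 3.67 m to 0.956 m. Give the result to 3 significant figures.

499 s

Accumulation of liquid (constant cross-section A): A dh/dt = −0.0100 √h.
This is separable: 2 d(√h)/dt = −0.0100/A, so √h = √h₀ − (0.0100/(2A)) t.
t = 2A(√h₀ − √h)/0.0100 = 2·2.66·(√3.67 − √0.956)/0.0100
  = 5.3200 × (1.9157 − 0.97775) / 0.0100 = 499.00 s.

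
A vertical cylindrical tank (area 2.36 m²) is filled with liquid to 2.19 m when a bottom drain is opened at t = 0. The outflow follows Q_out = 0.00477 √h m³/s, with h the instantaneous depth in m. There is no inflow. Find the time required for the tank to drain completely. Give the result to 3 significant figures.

1460 s

A dh/dt = −Q_out = −0.00477 √h.
This is separable: 2 d(√h)/dt = −0.00477/A, so √h = √h₀ − (0.00477/(2A)) t.
Tank is empty when √h = 0: t_empty = 2A√h₀/0.00477.
t_empty = 2·2.36·√2.19/0.00477 = 4.7200·1.4799/0.00477 = 1464.4 s.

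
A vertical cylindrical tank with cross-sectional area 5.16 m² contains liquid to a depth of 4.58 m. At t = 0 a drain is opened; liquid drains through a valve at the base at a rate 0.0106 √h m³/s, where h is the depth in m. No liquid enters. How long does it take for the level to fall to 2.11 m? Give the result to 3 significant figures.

A dh/dt = −Q_out = −0.0106 √h.
This is separable: 2 d(√h)/dt = −0.0106/A, so √h = √h₀ − (0.0106/(2A)) t.
t = 2A(√h₀ − √h)/0.0106 = 2·5.16·(√4.58 − √2.11)/0.0106
  = 10.320 × (2.1401 − 1.4526) / 0.0106 = 669.35 s.

669 s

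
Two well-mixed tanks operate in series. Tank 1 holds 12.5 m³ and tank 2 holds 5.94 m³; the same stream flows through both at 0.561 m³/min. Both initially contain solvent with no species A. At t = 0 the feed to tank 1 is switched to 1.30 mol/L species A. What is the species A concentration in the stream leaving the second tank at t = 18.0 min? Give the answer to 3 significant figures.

0.411 mol/L

Time constants: τᵢ = Vᵢ/Q for each well-mixed tank.
τ₁ = 12.5/0.561 = 22.282 min; τ₂ = 5.94/0.561 = 10.588 min.
Tank 1: C₁ = C_in(1 − e^(−t/τ₁)). Tank 2 (τ₁ ≠ τ₂): C₂ = C_in[1 − (τ₁ e^(−t/τ₁) − τ₂ e^(−t/τ₂))/(τ₁ − τ₂)].
At t = 18.0: e^(−t/τ₁) = 0.44582, e^(−t/τ₂) = 0.18268.
C₂ = 1.30·[1 − (22.282·0.44582 − 10.588·0.18268)/(11.693)] = 1.30·0.31591 = 0.41069 mol/L.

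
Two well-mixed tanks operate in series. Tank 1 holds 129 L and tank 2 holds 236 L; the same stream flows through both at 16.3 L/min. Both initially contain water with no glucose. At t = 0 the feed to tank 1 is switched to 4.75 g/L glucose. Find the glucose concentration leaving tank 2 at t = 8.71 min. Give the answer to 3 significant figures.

Time constants: τᵢ = Vᵢ/Q for each well-mixed tank.
τ₁ = 129/16.3 = 7.9141 min; τ₂ = 236/16.3 = 14.479 min.
Tank 1: C₁ = C_in(1 − e^(−t/τ₁)). Tank 2 (τ₁ ≠ τ₂): C₂ = C_in[1 − (τ₁ e^(−t/τ₁) − τ₂ e^(−t/τ₂))/(τ₁ − τ₂)].
At t = 8.71: e^(−t/τ₁) = 0.33268, e^(−t/τ₂) = 0.54794.
C₂ = 4.75·[1 − (7.9141·0.33268 − 14.479·0.54794)/(-6.5644)] = 4.75·0.19253 = 0.91453 g/L.

0.915 g/L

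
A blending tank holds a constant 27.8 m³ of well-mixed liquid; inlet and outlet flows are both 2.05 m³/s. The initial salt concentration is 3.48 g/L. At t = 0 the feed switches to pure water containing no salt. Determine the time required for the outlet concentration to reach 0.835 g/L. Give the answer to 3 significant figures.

Species balance: V dC/dt = Q(C_in − C) ⇒ τ = V/Q = 13.561 s.
C(t) = C_in + (C₀ − C_in) e^(−t/τ). Set C = 0.835 and solve for t:
e^(−t/τ) = (C − C_in)/(C₀ − C_in) = (0.835 − 0)/(3.48 − 0) = 0.23994
t = −τ ln(…) = 13.561 × 1.4274 = 19.356 s.

19.4 s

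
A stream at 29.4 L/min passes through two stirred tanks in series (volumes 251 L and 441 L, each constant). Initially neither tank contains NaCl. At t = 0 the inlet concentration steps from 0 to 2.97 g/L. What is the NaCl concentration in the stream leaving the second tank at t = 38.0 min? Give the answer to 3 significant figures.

2.47 g/L

Species balance on tank i: dCᵢ/dt = (Cᵢ₋₁ − Cᵢ)/τᵢ with τᵢ = Vᵢ/Q.
τ₁ = 251/29.4 = 8.5374 min; τ₂ = 441/29.4 = 15.000 min.
Tank 1: C₁ = C_in(1 − e^(−t/τ₁)). Tank 2 (τ₁ ≠ τ₂): C₂ = C_in[1 − (τ₁ e^(−t/τ₁) − τ₂ e^(−t/τ₂))/(τ₁ − τ₂)].
At t = 38.0: e^(−t/τ₁) = 0.011667, e^(−t/τ₂) = 0.079394.
C₂ = 2.97·[1 − (8.5374·0.011667 − 15.000·0.079394)/(-6.4626)] = 2.97·0.83114 = 2.4685 g/L.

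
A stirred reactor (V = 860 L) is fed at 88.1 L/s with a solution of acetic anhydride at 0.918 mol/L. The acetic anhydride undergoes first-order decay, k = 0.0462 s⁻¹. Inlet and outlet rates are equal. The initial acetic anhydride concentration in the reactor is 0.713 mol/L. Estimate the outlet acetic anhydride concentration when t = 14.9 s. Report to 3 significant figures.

Species balance: V dC/dt = Q C_in − Q C − k V C.
dC/dt = (Q/V) C_in − (Q/V + k) C; effective rate a = Q/V + k = 0.10244 + 0.0462 = 0.14864 s⁻¹.
C_ss = Q C_in/(Q + kV) = 0.63267 mol/L; C(t) = C_ss + (C₀ − C_ss) e^(−a t).
C(14.9) = 0.63267 + (0.080327)·e^(−0.14864·14.9) = 0.63267 + (0.080327)·0.10918 = 0.64144 mol/L.

0.641 mol/L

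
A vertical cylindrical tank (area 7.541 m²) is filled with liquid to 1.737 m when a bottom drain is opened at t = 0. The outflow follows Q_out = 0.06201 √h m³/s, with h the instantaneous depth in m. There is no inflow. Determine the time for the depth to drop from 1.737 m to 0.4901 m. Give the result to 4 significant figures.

150.3 s

Volume balance on the tank: A dh/dt = −0.06201 √h.
This is separable: 2 d(√h)/dt = −0.06201/A, so √h = √h₀ − (0.06201/(2A)) t.
t = 2A(√h₀ − √h)/0.06201 = 2·7.541·(√1.737 − √0.4901)/0.06201
  = 15.0820 × (1.31795 − 0.700071) / 0.06201 = 150.280 s.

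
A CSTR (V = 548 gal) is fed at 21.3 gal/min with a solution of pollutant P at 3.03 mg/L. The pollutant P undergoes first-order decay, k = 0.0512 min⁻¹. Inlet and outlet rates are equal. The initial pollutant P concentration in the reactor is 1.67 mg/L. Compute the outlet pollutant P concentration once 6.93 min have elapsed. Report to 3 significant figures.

V dC/dt = Q(C_in − C) − k V C.
This is linear with rate a = Q/V + k = 0.090069 min⁻¹.
C_ss = Q C_in/(Q + kV) = 1.3076 mg/L; C(t) = C_ss + (C₀ − C_ss) e^(−a t).
C(6.93) = 1.3076 + (0.36242)·e^(−0.090069·6.93) = 1.3076 + (0.36242)·0.53570 = 1.5017 mg/L.

1.50 mg/L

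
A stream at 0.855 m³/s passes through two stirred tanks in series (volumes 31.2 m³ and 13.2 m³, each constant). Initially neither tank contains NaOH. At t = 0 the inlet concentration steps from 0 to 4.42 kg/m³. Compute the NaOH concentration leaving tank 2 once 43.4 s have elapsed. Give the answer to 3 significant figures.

2.28 kg/m³

Each tank obeys Vᵢ dCᵢ/dt = Q(Cᵢ₋₁ − Cᵢ), so τᵢ = Vᵢ/Q.
τ₁ = 31.2/0.855 = 36.491 s; τ₂ = 13.2/0.855 = 15.439 s.
Tank 1: C₁ = C_in(1 − e^(−t/τ₁)). Tank 2 (τ₁ ≠ τ₂): C₂ = C_in[1 − (τ₁ e^(−t/τ₁) − τ₂ e^(−t/τ₂))/(τ₁ − τ₂)].
At t = 43.4: e^(−t/τ₁) = 0.30443, e^(−t/τ₂) = 0.060137.
C₂ = 4.42·[1 − (36.491·0.30443 − 15.439·0.060137)/(21.053)] = 4.42·0.51643 = 2.2826 kg/m³.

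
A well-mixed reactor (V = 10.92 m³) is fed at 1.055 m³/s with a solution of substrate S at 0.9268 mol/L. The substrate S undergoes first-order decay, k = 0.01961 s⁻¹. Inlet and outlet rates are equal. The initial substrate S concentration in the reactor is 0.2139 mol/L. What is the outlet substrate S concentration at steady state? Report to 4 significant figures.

0.7704 mol/L

Species balance: V dC/dt = Q C_in − Q C − k V C.
At steady state: 0 = Q C_in − (Q + kV) C_ss, so C_ss = Q C_in/(Q + kV).
C_ss = 1.055·0.9268/(1.055 + 0.01961·10.92) = 0.977774/1.26914 = 0.770422 mol/L.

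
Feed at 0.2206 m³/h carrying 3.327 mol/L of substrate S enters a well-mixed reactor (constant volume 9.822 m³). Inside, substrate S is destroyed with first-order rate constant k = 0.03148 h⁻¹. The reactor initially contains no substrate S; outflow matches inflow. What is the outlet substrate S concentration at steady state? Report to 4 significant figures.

Accumulation = in − out − consumed: V dC/dt = Q C_in − Q C − k V C.
At steady state: 0 = Q C_in − (Q + kV) C_ss, so C_ss = Q C_in/(Q + kV).
C_ss = 0.2206·3.327/(0.2206 + 0.03148·9.822) = 0.733936/0.529797 = 1.38532 mol/L.

1.385 mol/L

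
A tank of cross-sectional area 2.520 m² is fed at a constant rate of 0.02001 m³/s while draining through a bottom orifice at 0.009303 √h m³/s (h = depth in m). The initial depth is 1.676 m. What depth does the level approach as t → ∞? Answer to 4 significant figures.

4.626 m

Level balance: A dh/dt = 0.02001 − 0.009303 √h. Setting dh/dt = 0:
Q_in = 0.009303 √h_ss ⇒ √h_ss = 0.02001/0.009303 = 2.15092.
h_ss = 2.15092² = 4.62645 m. (Since h₀ = 1.676 m < h_ss, the level will rise toward this value.)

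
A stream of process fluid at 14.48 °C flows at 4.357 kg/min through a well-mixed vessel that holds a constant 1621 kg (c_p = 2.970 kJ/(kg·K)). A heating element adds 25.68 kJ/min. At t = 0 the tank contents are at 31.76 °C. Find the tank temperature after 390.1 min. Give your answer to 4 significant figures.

Energy balance: M c_p dT/dt = ṁ c_p (T_in − T) + 25.68.
τ = M/ṁ = 372.045 min; T_ss = T_in + Q̇/(ṁ c_p) = 14.48 + 25.68/(4.357·2.970) = 16.4645 °C.
Integrating: T(t) = T_ss + (T₀ − T_ss) e^(−t/τ).
T(390.1) = 16.4645 + (15.2955)·e^(−390.1/372.045) = 16.4645 + (15.2955)·0.350453 = 21.8249 °C.

21.82 °C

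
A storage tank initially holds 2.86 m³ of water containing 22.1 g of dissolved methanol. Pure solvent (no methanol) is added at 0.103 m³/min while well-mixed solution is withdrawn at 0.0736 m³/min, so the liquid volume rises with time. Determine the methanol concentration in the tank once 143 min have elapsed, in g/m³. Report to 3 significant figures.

Let m(t) be the amount of methanol. Volume: V(t) = V₀ + (Q_in − Q_out) t = 2.86 + 0.029400 t; V(143) = 7.0642 m³.
No methanol enters, so dm/dt = −Q_out · (m/V).
Separate: dm/m = −Q_out dt/V(t) ⇒ ln(m/m₀) = −(Q_out/(Q_in−Q_out)) ln(V/V₀).
m = m₀ (V₀/V)^(Q_out/(Q_in−Q_out)) = 22.1 × (2.86/7.0642)^(2.5034) = 2.2978 g.
C = m/V = 2.2978/7.0642 = 0.32528 g/m³.

0.325 g/m³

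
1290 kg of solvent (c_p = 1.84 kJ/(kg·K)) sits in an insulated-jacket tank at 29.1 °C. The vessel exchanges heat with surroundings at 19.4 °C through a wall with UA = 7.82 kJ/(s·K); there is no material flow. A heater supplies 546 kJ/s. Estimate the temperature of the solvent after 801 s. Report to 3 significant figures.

84.9 °C

Heat balance on the well-mixed liquid: M c_p dT/dt = −UA(T − T_amb) + Q̇.
dT/dt = (T_ss − T)/τ with T_ss = T_amb + Q̇/UA = 19.4 + 546/7.82 = 89.221 °C, τ = M c_p/UA = 1290·1.84/7.82 = 303.53 s.
Integrating: T(t) = T_ss + (T₀ − T_ss) e^(−t/τ).
T(801) = 89.221 + (-60.121)·0.071436 = 84.926 °C.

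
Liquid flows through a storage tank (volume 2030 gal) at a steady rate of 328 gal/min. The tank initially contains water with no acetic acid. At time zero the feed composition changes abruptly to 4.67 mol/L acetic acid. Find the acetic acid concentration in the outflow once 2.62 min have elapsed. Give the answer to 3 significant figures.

Accumulation = in − out for the solute gives V dC/dt = Q(C_in − C).
So dC/dt = (C_in − C)/τ with τ = V/Q = 2030/328 = 6.1890 min.
C approaches C_in exponentially: C(t) = C_in + (C₀ − C_in) e^(−t/τ).
C(2.62) = 4.67 + (0 − 4.67)·e^(−2.62/6.1890) = 4.67 + (-4.6700)·0.65486 = 1.6118 mol/L.

1.61 mol/L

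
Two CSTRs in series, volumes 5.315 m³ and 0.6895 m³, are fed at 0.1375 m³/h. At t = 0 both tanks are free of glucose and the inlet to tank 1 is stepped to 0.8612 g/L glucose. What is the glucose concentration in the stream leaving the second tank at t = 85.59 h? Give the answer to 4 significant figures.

Species balance on tank i: dCᵢ/dt = (Cᵢ₋₁ − Cᵢ)/τᵢ with τᵢ = Vᵢ/Q.
τ₁ = 5.315/0.1375 = 38.6545 h; τ₂ = 0.6895/0.1375 = 5.01455 h.
Tank 1: C₁ = C_in(1 − e^(−t/τ₁)). Tank 2 (τ₁ ≠ τ₂): C₂ = C_in[1 − (τ₁ e^(−t/τ₁) − τ₂ e^(−t/τ₂))/(τ₁ − τ₂)].
At t = 85.59: e^(−t/τ₁) = 0.109238, e^(−t/τ₂) = 3.86644e-08.
C₂ = 0.8612·[1 − (38.6545·0.109238 − 5.01455·3.86644e-08)/(33.6400)] = 0.8612·0.874479 = 0.753101 g/L.

0.7531 g/L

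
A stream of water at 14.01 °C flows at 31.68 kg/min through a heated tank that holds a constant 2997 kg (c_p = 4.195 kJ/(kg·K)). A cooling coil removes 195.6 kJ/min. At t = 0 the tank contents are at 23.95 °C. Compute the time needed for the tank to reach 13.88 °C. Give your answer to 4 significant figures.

202.5 min

M c_p dT/dt = ṁ c_p (T_in − T) − Q̇.
τ = M/ṁ = 94.6023 min; T_ss = T_in − Q̇/(ṁ c_p) = 12.5382 °C.
T(t) = T_ss + (T₀ − T_ss) e^(−t/τ). Set T = 13.88:
e^(−t/τ) = (13.88 − 12.5382)/(23.95 − 12.5382) = 0.117581
t = −94.6023 · ln(0.117581) = 202.508 min.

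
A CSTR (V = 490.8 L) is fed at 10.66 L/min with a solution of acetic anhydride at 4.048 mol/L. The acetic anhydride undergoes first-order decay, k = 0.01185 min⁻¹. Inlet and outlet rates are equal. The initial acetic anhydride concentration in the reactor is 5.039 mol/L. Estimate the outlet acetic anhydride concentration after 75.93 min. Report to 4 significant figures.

Species balance: V dC/dt = Q C_in − Q C − k V C.
dC/dt = (Q/V) C_in − (Q/V + k) C; effective rate a = Q/V + k = 0.0217196 + 0.01185 = 0.0335696 min⁻¹.
C_ss = Q C_in/(Q + kV) = 2.61907 mol/L; C(t) = C_ss + (C₀ − C_ss) e^(−a t).
C(75.93) = 2.61907 + (2.41993)·e^(−0.0335696·75.93) = 2.61907 + (2.41993)·0.0781643 = 2.80822 mol/L.

2.808 mol/L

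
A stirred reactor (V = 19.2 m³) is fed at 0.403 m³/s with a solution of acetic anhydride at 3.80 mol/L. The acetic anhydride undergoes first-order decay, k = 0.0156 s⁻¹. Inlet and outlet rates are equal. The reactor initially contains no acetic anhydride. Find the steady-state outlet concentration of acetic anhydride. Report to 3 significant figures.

2.18 mol/L

Species balance: V dC/dt = Q C_in − Q C − k V C.
At steady state: 0 = Q C_in − (Q + kV) C_ss, so C_ss = Q C_in/(Q + kV).
C_ss = 0.403·3.80/(0.403 + 0.0156·19.2) = 1.5314/0.70252 = 2.1799 mol/L.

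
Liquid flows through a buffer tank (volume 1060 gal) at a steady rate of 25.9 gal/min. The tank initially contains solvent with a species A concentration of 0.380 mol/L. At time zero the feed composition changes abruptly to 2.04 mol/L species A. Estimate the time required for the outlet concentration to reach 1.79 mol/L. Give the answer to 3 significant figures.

Species balance: V dC/dt = Q(C_in − C) ⇒ τ = V/Q = 40.927 min.
C(t) = C_in + (C₀ − C_in) e^(−t/τ). Set C = 1.79 and solve for t:
e^(−t/τ) = (C − C_in)/(C₀ − C_in) = (1.79 − 2.04)/(0.380 − 2.04) = 0.15060
t = −τ ln(…) = 40.927 × 1.8931 = 77.479 min.

77.5 min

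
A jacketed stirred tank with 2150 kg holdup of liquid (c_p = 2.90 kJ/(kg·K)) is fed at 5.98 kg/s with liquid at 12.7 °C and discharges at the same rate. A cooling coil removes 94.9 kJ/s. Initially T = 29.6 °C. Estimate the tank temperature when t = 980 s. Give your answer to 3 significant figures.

M c_p dT/dt = ṁ c_p (T_in − T) − Q̇.
Rearrange: dT/dt = (T_ss − T)/τ with τ = M/ṁ = 359.53 s and T_ss = T_in − Q̇/(ṁ c_p) = 7.2277 °C.
This is linear first-order; T(t) = T_ss + (T₀ − T_ss) e^(−t/τ).
T(980) = 7.2277 + (22.372)·e^(−980/359.53) = 7.2277 + (22.372)·0.065496 = 8.6930 °C.

8.69 °C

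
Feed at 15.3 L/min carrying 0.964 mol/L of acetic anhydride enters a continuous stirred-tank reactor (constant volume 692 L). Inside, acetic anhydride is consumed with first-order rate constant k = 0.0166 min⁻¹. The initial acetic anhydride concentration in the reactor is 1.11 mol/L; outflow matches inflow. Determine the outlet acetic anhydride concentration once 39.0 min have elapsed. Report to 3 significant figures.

Accumulation = in − out − consumed: V dC/dt = Q C_in − Q C − k V C.
This is linear with rate a = Q/V + k = 0.038710 min⁻¹.
C_ss = Q C_in/(Q + kV) = 0.55061 mol/L; C(t) = C_ss + (C₀ − C_ss) e^(−a t).
C(39.0) = 0.55061 + (0.55939)·e^(−0.038710·39.0) = 0.55061 + (0.55939)·0.22098 = 0.67422 mol/L.

0.674 mol/L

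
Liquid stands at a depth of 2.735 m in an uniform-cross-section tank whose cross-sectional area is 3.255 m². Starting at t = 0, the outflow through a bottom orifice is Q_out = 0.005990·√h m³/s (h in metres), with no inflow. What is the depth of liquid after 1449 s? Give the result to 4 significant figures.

0.1027 m

With no inflow, A dh/dt = −0.005990 √h.
∫ h^(−1/2) dh = −(0.005990/A) ∫ dt, giving 2√h = 2√h₀ − (0.005990/A) t.
√h = √2.735 − 0.005990·1449/(2·3.255) = 1.65378 − 1.33326 = 0.320525.
h = 0.320525² = 0.102737 m.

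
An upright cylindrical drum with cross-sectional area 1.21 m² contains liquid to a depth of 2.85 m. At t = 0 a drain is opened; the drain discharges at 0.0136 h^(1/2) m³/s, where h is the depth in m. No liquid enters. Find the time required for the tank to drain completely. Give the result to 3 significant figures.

With no inflow, A dh/dt = −0.0136 √h.
Separate and integrate: 2(√h − √h₀) = −(0.0136/A) t.
Tank is empty when √h = 0: t_empty = 2A√h₀/0.0136.
t_empty = 2·1.21·√2.85/0.0136 = 2.4200·1.6882/0.0136 = 300.40 s.

300 s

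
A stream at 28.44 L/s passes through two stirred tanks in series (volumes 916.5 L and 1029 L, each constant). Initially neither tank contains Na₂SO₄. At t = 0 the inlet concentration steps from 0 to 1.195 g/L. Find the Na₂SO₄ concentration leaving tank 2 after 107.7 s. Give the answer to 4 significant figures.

0.9822 g/L

Time constants: τᵢ = Vᵢ/Q for each well-mixed tank.
τ₁ = 916.5/28.44 = 32.2257 s; τ₂ = 1029/28.44 = 36.1814 s.
Tank 1: C₁ = C_in(1 − e^(−t/τ₁)). Tank 2 (τ₁ ≠ τ₂): C₂ = C_in[1 − (τ₁ e^(−t/τ₁) − τ₂ e^(−t/τ₂))/(τ₁ − τ₂)].
At t = 107.7: e^(−t/τ₁) = 0.0353644, e^(−t/τ₂) = 0.0509625.
C₂ = 1.195·[1 − (32.2257·0.0353644 − 36.1814·0.0509625)/(-3.95570)] = 1.195·0.821965 = 0.982248 g/L.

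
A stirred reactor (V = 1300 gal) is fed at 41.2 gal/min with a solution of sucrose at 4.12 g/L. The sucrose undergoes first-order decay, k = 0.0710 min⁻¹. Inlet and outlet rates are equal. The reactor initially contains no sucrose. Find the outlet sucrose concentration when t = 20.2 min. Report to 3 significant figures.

1.11 g/L

V dC/dt = Q(C_in − C) − k V C.
dC/dt = (Q/V) C_in − (Q/V + k) C; effective rate a = Q/V + k = 0.031692 + 0.0710 = 0.10269 min⁻¹.
C_ss = Q C_in/(Q + kV) = 1.2715 g/L; C(t) = C_ss + (C₀ − C_ss) e^(−a t).
C(20.2) = 1.2715 + (-1.2715)·e^(−0.10269·20.2) = 1.2715 + (-1.2715)·0.12563 = 1.1117 g/L.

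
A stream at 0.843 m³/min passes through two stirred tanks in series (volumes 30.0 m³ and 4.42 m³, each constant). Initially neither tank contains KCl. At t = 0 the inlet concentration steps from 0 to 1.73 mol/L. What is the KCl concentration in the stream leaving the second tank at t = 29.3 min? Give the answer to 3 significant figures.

0.840 mol/L

Species balance on tank i: dCᵢ/dt = (Cᵢ₋₁ − Cᵢ)/τᵢ with τᵢ = Vᵢ/Q.
τ₁ = 30.0/0.843 = 35.587 min; τ₂ = 4.42/0.843 = 5.2432 min.
Tank 1: C₁ = C_in(1 − e^(−t/τ₁)). Tank 2 (τ₁ ≠ τ₂): C₂ = C_in[1 − (τ₁ e^(−t/τ₁) − τ₂ e^(−t/τ₂))/(τ₁ − τ₂)].
At t = 29.3: e^(−t/τ₁) = 0.43897, e^(−t/τ₂) = 0.0037417.
C₂ = 1.73·[1 − (35.587·0.43897 − 5.2432·0.0037417)/(30.344)] = 1.73·0.48583 = 0.84048 mol/L.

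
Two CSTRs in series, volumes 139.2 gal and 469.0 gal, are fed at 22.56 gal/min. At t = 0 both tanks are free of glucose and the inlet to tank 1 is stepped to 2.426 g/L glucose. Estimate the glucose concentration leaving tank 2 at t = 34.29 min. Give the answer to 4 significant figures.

1.767 g/L

Time constants: τᵢ = Vᵢ/Q for each well-mixed tank.
τ₁ = 139.2/22.56 = 6.17021 min; τ₂ = 469.0/22.56 = 20.7890 min.
Tank 1: C₁ = C_in(1 − e^(−t/τ₁)). Tank 2 (τ₁ ≠ τ₂): C₂ = C_in[1 − (τ₁ e^(−t/τ₁) − τ₂ e^(−t/τ₂))/(τ₁ − τ₂)].
At t = 34.29: e^(−t/τ₁) = 0.00385901, e^(−t/τ₂) = 0.192160.
C₂ = 2.426·[1 − (6.17021·0.00385901 − 20.7890·0.192160)/(-14.6188)] = 2.426·0.728364 = 1.76701 g/L.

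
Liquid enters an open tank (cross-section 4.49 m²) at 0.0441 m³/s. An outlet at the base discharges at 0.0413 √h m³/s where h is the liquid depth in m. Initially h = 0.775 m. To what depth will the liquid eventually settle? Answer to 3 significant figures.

1.14 m

A dh/dt = Q_in − 0.0413 √h. Steady state requires inflow = outflow:
Q_in = 0.0413 √h_ss ⇒ √h_ss = 0.0441/0.0413 = 1.0678.
h_ss = 1.0678² = 1.1402 m. (Since h₀ = 0.775 m < h_ss, the level will rise toward this value.)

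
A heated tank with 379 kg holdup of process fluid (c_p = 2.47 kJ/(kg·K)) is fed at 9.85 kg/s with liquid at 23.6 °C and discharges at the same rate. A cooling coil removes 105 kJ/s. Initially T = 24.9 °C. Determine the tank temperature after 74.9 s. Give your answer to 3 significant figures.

Unsteady energy balance on the tank contents: M c_p dT/dt = ṁ c_p (T_in − T) − 105.
τ = M/ṁ = 38.477 s; T_ss = T_in − Q̇/(ṁ c_p) = 23.6 − 105/(9.85·2.47) = 19.284 °C.
Integrating: T(t) = T_ss + (T₀ − T_ss) e^(−t/τ).
T(74.9) = 19.284 + (5.6157)·e^(−74.9/38.477) = 19.284 + (5.6157)·0.14276 = 20.086 °C.

20.1 °C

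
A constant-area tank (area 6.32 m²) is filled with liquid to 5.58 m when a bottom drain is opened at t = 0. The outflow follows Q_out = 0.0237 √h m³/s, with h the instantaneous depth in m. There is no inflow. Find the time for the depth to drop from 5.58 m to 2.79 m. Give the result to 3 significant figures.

Unsteady balance on liquid volume: A dh/dt = −0.0237 √h.
Separate and integrate: 2(√h − √h₀) = −(0.0237/A) t.
t = 2A(√h₀ − √h)/0.0237 = 2·6.32·(√5.58 − √2.79)/0.0237
  = 12.640 × (2.3622 − 1.6703) / 0.0237 = 369.00 s.

369 s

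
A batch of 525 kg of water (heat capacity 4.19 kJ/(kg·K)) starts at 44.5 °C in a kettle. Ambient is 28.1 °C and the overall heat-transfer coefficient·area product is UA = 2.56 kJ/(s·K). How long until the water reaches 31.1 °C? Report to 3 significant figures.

Lumped-capacitance energy balance: M c_p dT/dt = UA(T_amb − T).
τ = M c_p/UA = 859.28 s; T_ss = T_amb = 28.100 °C.
T(t) = T_ss + (T₀ − T_ss)e^(−t/τ); set T = 31.1:
t = −τ ln[(T − T_ss)/(T₀ − T_ss)] = −859.28 · ln(0.18293) = 1459.6 s.

1460 s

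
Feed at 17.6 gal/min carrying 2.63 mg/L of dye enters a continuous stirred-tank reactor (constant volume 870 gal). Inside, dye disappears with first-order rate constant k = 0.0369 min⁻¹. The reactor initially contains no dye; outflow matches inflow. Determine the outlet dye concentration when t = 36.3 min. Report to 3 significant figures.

Accumulation = in − out − consumed: V dC/dt = Q C_in − Q C − k V C.
dC/dt = (Q/V) C_in − (Q/V + k) C; effective rate a = Q/V + k = 0.020230 + 0.0369 = 0.057130 min⁻¹.
C_ss = Q C_in/(Q + kV) = 0.93129 mg/L; C(t) = C_ss + (C₀ − C_ss) e^(−a t).
C(36.3) = 0.93129 + (-0.93129)·e^(−0.057130·36.3) = 0.93129 + (-0.93129)·0.12571 = 0.81422 mg/L.

0.814 mg/L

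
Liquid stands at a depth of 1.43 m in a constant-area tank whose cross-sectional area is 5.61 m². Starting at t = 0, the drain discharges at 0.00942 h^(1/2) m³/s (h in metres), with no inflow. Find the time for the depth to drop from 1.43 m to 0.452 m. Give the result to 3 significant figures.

Accumulation of liquid (constant cross-section A): A dh/dt = −0.00942 √h.
∫ h^(−1/2) dh = −(0.00942/A) ∫ dt, giving 2√h = 2√h₀ − (0.00942/A) t.
t = 2A(√h₀ − √h)/0.00942 = 2·5.61·(√1.43 − √0.452)/0.00942
  = 11.220 × (1.1958 − 0.67231) / 0.00942 = 623.55 s.

624 s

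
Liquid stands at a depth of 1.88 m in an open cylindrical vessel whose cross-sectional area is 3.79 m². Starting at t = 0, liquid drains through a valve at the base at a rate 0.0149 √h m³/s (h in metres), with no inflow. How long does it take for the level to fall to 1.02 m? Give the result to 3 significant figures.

184 s

A dh/dt = −Q_out = −0.0149 √h.
This is separable: 2 d(√h)/dt = −0.0149/A, so √h = √h₀ − (0.0149/(2A)) t.
t = 2A(√h₀ − √h)/0.0149 = 2·3.79·(√1.88 − √1.02)/0.0149
  = 7.5800 × (1.3711 − 1.0100) / 0.0149 = 183.74 s.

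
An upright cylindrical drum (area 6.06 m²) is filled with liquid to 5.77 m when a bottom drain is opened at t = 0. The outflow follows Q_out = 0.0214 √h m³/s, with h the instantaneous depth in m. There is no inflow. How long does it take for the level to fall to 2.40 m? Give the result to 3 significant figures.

483 s

Unsteady balance on liquid volume: A dh/dt = −0.0214 √h.
Separate and integrate: 2(√h − √h₀) = −(0.0214/A) t.
t = 2A(√h₀ − √h)/0.0214 = 2·6.06·(√5.77 − √2.40)/0.0214
  = 12.120 × (2.4021 − 1.5492) / 0.0214 = 483.04 s.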